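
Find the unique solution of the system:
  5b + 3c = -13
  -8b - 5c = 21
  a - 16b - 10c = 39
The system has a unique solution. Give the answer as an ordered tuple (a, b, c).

(-3, -2, -1)

Form the augmented matrix and row-reduce:
  [ 0    5    3  |  -13 ]
  [ 0   -8   -5  |   21 ]
  [ 1  -16  -10  |   39 ]
r1 <-> r3
  [ 1  -16  -10  |   39 ]
  [ 0   -8   -5  |   21 ]
  [ 0    5    3  |  -13 ]
r2 ← -1/8·r2
  [ 1  -16  -10  |     39 ]
  [ 0    1  5/8  |  -21/8 ]
  [ 0    5    3  |    -13 ]
r3 ← r3 − 5·r2
  [ 1  -16   -10  |     39 ]
  [ 0    1   5/8  |  -21/8 ]
  [ 0    0  -1/8  |    1/8 ]
r3 ← -8·r3
  [ 1  -16  -10  |     39 ]
  [ 0    1  5/8  |  -21/8 ]
  [ 0    0    1  |     -1 ]
r2 ← r2 − 5/8·r3
  [ 1  -16  -10  |  39 ]
  [ 0    1    0  |  -2 ]
  [ 0    0    1  |  -1 ]
r1 ← r1 + 10·r3
  [ 1  -16  0  |  29 ]
  [ 0    1  0  |  -2 ]
  [ 0    0  1  |  -1 ]
r1 ← r1 + 16·r2
  [ 1  0  0  |  -3 ]
  [ 0  1  0  |  -2 ]
  [ 0  0  1  |  -1 ]
Reading off the last column: a = -3, b = -2, c = -1.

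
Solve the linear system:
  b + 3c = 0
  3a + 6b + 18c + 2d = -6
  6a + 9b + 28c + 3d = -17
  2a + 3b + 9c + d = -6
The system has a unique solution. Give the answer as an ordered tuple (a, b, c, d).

(-6, -3, 1, 6)

Form the augmented matrix and row-reduce:
  [ 0  1   3  0  |    0 ]
  [ 3  6  18  2  |   -6 ]
  [ 6  9  28  3  |  -17 ]
  [ 2  3   9  1  |   -6 ]
R1 ↔ R2
  [ 3  6  18  2  |   -6 ]
  [ 0  1   3  0  |    0 ]
  [ 6  9  28  3  |  -17 ]
  [ 2  3   9  1  |   -6 ]
R1 ← 1/3·R1
  [ 1  2   6  2/3  |   -2 ]
  [ 0  1   3    0  |    0 ]
  [ 6  9  28    3  |  -17 ]
  [ 2  3   9    1  |   -6 ]
R3 ← R3 − 6·R1
  [ 1   2   6  2/3  |  -2 ]
  [ 0   1   3    0  |   0 ]
  [ 0  -3  -8   -1  |  -5 ]
  [ 2   3   9    1  |  -6 ]
R4 ← R4 − 2·R1
  [ 1   2   6   2/3  |  -2 ]
  [ 0   1   3     0  |   0 ]
  [ 0  -3  -8    -1  |  -5 ]
  [ 0  -1  -3  -1/3  |  -2 ]
R3 ← R3 + 3·R2
  [ 1   2   6   2/3  |  -2 ]
  [ 0   1   3     0  |   0 ]
  [ 0   0   1    -1  |  -5 ]
  [ 0  -1  -3  -1/3  |  -2 ]
R4 ← R4 + R2
  [ 1  2  6   2/3  |  -2 ]
  [ 0  1  3     0  |   0 ]
  [ 0  0  1    -1  |  -5 ]
  [ 0  0  0  -1/3  |  -2 ]
R4 ← -3·R4
  [ 1  2  6  2/3  |  -2 ]
  [ 0  1  3    0  |   0 ]
  [ 0  0  1   -1  |  -5 ]
  [ 0  0  0    1  |   6 ]
R3 ← R3 + R4
  [ 1  2  6  2/3  |  -2 ]
  [ 0  1  3    0  |   0 ]
  [ 0  0  1    0  |   1 ]
  [ 0  0  0    1  |   6 ]
R1 ← R1 − 2/3·R4
  [ 1  2  6  0  |  -6 ]
  [ 0  1  3  0  |   0 ]
  [ 0  0  1  0  |   1 ]
  [ 0  0  0  1  |   6 ]
R2 ← R2 − 3·R3
  [ 1  2  6  0  |  -6 ]
  [ 0  1  0  0  |  -3 ]
  [ 0  0  1  0  |   1 ]
  [ 0  0  0  1  |   6 ]
R1 ← R1 − 6·R3
  [ 1  2  0  0  |  -12 ]
  [ 0  1  0  0  |   -3 ]
  [ 0  0  1  0  |    1 ]
  [ 0  0  0  1  |    6 ]
R1 ← R1 − 2·R2
  [ 1  0  0  0  |  -6 ]
  [ 0  1  0  0  |  -3 ]
  [ 0  0  1  0  |   1 ]
  [ 0  0  0  1  |   6 ]
Reading off the last column: a = -6, b = -3, c = 1, d = 6.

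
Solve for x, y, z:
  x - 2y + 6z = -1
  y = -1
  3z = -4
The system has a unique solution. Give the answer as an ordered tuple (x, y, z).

(5, -1, -4/3)

Form the augmented matrix and row-reduce:
  [ 1  -2  6  |  -1 ]
  [ 0   1  0  |  -1 ]
  [ 0   0  3  |  -4 ]
Multiply R3 by 1/3.
Subtract 6 times R3 from R1.
Add 2 times R2 to R1.
Reading off the last column: x = 5, y = -1, z = -4/3.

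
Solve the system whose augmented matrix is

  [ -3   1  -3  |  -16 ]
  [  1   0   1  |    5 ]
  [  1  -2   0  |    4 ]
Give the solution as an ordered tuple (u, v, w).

ρ1 ← -1/3·ρ1
  [ 1  -1/3  1  |  16/3 ]
  [ 1     0  1  |     5 ]
  [ 1    -2  0  |     4 ]
ρ2 ← ρ2 − ρ1
  [ 1  -1/3  1  |  16/3 ]
  [ 0   1/3  0  |  -1/3 ]
  [ 1    -2  0  |     4 ]
ρ3 ← ρ3 − ρ1
  [ 1  -1/3   1  |  16/3 ]
  [ 0   1/3   0  |  -1/3 ]
  [ 0  -5/3  -1  |  -4/3 ]
ρ2 ← 3·ρ2
  [ 1  -1/3   1  |  16/3 ]
  [ 0     1   0  |    -1 ]
  [ 0  -5/3  -1  |  -4/3 ]
ρ3 ← ρ3 + 5/3·ρ2
  [ 1  -1/3   1  |  16/3 ]
  [ 0     1   0  |    -1 ]
  [ 0     0  -1  |    -3 ]
ρ3 ← -1·ρ3
  [ 1  -1/3  1  |  16/3 ]
  [ 0     1  0  |    -1 ]
  [ 0     0  1  |     3 ]
ρ1 ← ρ1 − ρ3
  [ 1  -1/3  0  |  7/3 ]
  [ 0     1  0  |   -1 ]
  [ 0     0  1  |    3 ]
ρ1 ← ρ1 + 1/3·ρ2
  [ 1  0  0  |   2 ]
  [ 0  1  0  |  -1 ]
  [ 0  0  1  |   3 ]
Reading off the last column: u = 2, v = -1, w = 3.

(2, -1, 3)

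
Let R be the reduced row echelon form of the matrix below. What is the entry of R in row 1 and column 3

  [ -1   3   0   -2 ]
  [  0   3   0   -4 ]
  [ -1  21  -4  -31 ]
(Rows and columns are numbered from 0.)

-4/3

Multiply R1 by -1.
  [  1  -3   0    2 ]
  [  0   3   0   -4 ]
  [ -1  21  -4  -31 ]
Add R1 to R3.
  [ 1  -3   0    2 ]
  [ 0   3   0   -4 ]
  [ 0  18  -4  -29 ]
Multiply R2 by 1/3.
  [ 1  -3   0     2 ]
  [ 0   1   0  -4/3 ]
  [ 0  18  -4   -29 ]
Subtract 18 times R2 from R3.
  [ 1  -3   0     2 ]
  [ 0   1   0  -4/3 ]
  [ 0   0  -4    -5 ]
Multiply R3 by -1/4.
  [ 1  -3  0     2 ]
  [ 0   1  0  -4/3 ]
  [ 0   0  1   5/4 ]
Add 3 times R2 to R1.
  [ 1  0  0    -2 ]
  [ 0  1  0  -4/3 ]
  [ 0  0  1   5/4 ]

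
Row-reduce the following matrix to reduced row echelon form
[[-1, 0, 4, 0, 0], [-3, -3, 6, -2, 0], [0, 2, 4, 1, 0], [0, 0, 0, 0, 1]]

Multiply R1 by -1.
  [  1   0  -4   0  0 ]
  [ -3  -3   6  -2  0 ]
  [  0   2   4   1  0 ]
  [  0   0   0   0  1 ]
Add 3 times R1 to R2.
  [ 1   0  -4   0  0 ]
  [ 0  -3  -6  -2  0 ]
  [ 0   2   4   1  0 ]
  [ 0   0   0   0  1 ]
Multiply R2 by -1/3.
  [ 1  0  -4    0  0 ]
  [ 0  1   2  2/3  0 ]
  [ 0  2   4    1  0 ]
  [ 0  0   0    0  1 ]
Subtract 2 times R2 from R3.
  [ 1  0  -4     0  0 ]
  [ 0  1   2   2/3  0 ]
  [ 0  0   0  -1/3  0 ]
  [ 0  0   0     0  1 ]
Multiply R3 by -3.
  [ 1  0  -4    0  0 ]
  [ 0  1   2  2/3  0 ]
  [ 0  0   0    1  0 ]
  [ 0  0   0    0  1 ]
Subtract 2/3 times R3 from R2.
  [ 1  0  -4  0  0 ]
  [ 0  1   2  0  0 ]
  [ 0  0   0  1  0 ]
  [ 0  0   0  0  1 ]

[[1, 0, -4, 0, 0], [0, 1, 2, 0, 0], [0, 0, 0, 1, 0], [0, 0, 0, 0, 1]]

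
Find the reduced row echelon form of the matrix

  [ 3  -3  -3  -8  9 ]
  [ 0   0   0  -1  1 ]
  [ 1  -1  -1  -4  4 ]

Multiply R1 by 1/3.
Subtract R1 from R3.
Multiply R2 by -1.
Add 4/3 times R2 to R3.
Multiply R3 by -3.
Add R3 to R2.
Subtract 3 times R3 from R1.
Add 8/3 times R2 to R1.

[[1, -1, -1, 0, 0], [0, 0, 0, 1, 0], [0, 0, 0, 0, 1]]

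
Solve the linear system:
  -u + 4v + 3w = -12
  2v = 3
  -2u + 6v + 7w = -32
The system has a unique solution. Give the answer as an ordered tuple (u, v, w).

Form the augmented matrix and row-reduce:
  [ -1  4  3  |  -12 ]
  [  0  2  0  |    3 ]
  [ -2  6  7  |  -32 ]
R1 ← -1·R1
  [  1  -4  -3  |   12 ]
  [  0   2   0  |    3 ]
  [ -2   6   7  |  -32 ]
R3 ← R3 + 2·R1
  [ 1  -4  -3  |  12 ]
  [ 0   2   0  |   3 ]
  [ 0  -2   1  |  -8 ]
R2 ← 1/2·R2
  [ 1  -4  -3  |   12 ]
  [ 0   1   0  |  3/2 ]
  [ 0  -2   1  |   -8 ]
R3 ← R3 + 2·R2
  [ 1  -4  -3  |   12 ]
  [ 0   1   0  |  3/2 ]
  [ 0   0   1  |   -5 ]
R1 ← R1 + 3·R3
  [ 1  -4  0  |   -3 ]
  [ 0   1  0  |  3/2 ]
  [ 0   0  1  |   -5 ]
R1 ← R1 + 4·R2
  [ 1  0  0  |    3 ]
  [ 0  1  0  |  3/2 ]
  [ 0  0  1  |   -5 ]
Reading off the last column: u = 3, v = 3/2, w = -5.

(3, 3/2, -5)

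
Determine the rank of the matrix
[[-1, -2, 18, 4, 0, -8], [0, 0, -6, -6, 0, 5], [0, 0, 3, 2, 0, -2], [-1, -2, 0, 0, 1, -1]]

rank = 4

R1 := -1·R1
  [  1   2  -18  -4  0   8 ]
  [  0   0   -6  -6  0   5 ]
  [  0   0    3   2  0  -2 ]
  [ -1  -2    0   0  1  -1 ]
R4 := R4 + R1
  [ 1  2  -18  -4  0   8 ]
  [ 0  0   -6  -6  0   5 ]
  [ 0  0    3   2  0  -2 ]
  [ 0  0  -18  -4  1   7 ]
R2 := -1/6·R2
  [ 1  2  -18  -4  0     8 ]
  [ 0  0    1   1  0  -5/6 ]
  [ 0  0    3   2  0    -2 ]
  [ 0  0  -18  -4  1     7 ]
R3 := R3 − 3·R2
  [ 1  2  -18  -4  0     8 ]
  [ 0  0    1   1  0  -5/6 ]
  [ 0  0    0  -1  0   1/2 ]
  [ 0  0  -18  -4  1     7 ]
R4 := R4 + 18·R2
  [ 1  2  -18  -4  0     8 ]
  [ 0  0    1   1  0  -5/6 ]
  [ 0  0    0  -1  0   1/2 ]
  [ 0  0    0  14  1    -8 ]
R3 := -1·R3
  [ 1  2  -18  -4  0     8 ]
  [ 0  0    1   1  0  -5/6 ]
  [ 0  0    0   1  0  -1/2 ]
  [ 0  0    0  14  1    -8 ]
R4 := R4 − 14·R3
  [ 1  2  -18  -4  0     8 ]
  [ 0  0    1   1  0  -5/6 ]
  [ 0  0    0   1  0  -1/2 ]
  [ 0  0    0   0  1    -1 ]
R2 := R2 − R3
  [ 1  2  -18  -4  0     8 ]
  [ 0  0    1   0  0  -1/3 ]
  [ 0  0    0   1  0  -1/2 ]
  [ 0  0    0   0  1    -1 ]
R1 := R1 + 4·R3
  [ 1  2  -18  0  0     6 ]
  [ 0  0    1  0  0  -1/3 ]
  [ 0  0    0  1  0  -1/2 ]
  [ 0  0    0  0  1    -1 ]
R1 := R1 + 18·R2
  [ 1  2  0  0  0     0 ]
  [ 0  0  1  0  0  -1/3 ]
  [ 0  0  0  1  0  -1/2 ]
  [ 0  0  0  0  1    -1 ]
The reduced form has 4 nonzero rows.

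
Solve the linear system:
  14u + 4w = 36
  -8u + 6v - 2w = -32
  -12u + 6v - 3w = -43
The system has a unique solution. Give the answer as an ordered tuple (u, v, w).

Form the augmented matrix and row-reduce:
  [  14  0   4  |   36 ]
  [  -8  6  -2  |  -32 ]
  [ -12  6  -3  |  -43 ]
Multiply R1 by 1/14.
  [   1  0  2/7  |  18/7 ]
  [  -8  6   -2  |   -32 ]
  [ -12  6   -3  |   -43 ]
Add 8 times R1 to R2.
  [   1  0  2/7  |   18/7 ]
  [   0  6  2/7  |  -80/7 ]
  [ -12  6   -3  |    -43 ]
Add 12 times R1 to R3.
  [ 1  0  2/7  |   18/7 ]
  [ 0  6  2/7  |  -80/7 ]
  [ 0  6  3/7  |  -85/7 ]
Multiply R2 by 1/6.
  [ 1  0   2/7  |    18/7 ]
  [ 0  1  1/21  |  -40/21 ]
  [ 0  6   3/7  |   -85/7 ]
Subtract 6 times R2 from R3.
  [ 1  0   2/7  |    18/7 ]
  [ 0  1  1/21  |  -40/21 ]
  [ 0  0   1/7  |    -5/7 ]
Multiply R3 by 7.
  [ 1  0   2/7  |    18/7 ]
  [ 0  1  1/21  |  -40/21 ]
  [ 0  0     1  |      -5 ]
Subtract 1/21 times R3 from R2.
  [ 1  0  2/7  |  18/7 ]
  [ 0  1    0  |  -5/3 ]
  [ 0  0    1  |    -5 ]
Subtract 2/7 times R3 from R1.
  [ 1  0  0  |     4 ]
  [ 0  1  0  |  -5/3 ]
  [ 0  0  1  |    -5 ]
Reading off the last column: u = 4, v = -5/3, w = -5.

(4, -5/3, -5)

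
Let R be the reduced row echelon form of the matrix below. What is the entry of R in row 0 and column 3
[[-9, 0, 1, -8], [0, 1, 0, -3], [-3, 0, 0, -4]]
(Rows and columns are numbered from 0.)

Multiply R1 by -1/9.
Add 3 times R1 to R3.
Multiply R3 by -3.
Add 1/9 times R3 to R1.

4/3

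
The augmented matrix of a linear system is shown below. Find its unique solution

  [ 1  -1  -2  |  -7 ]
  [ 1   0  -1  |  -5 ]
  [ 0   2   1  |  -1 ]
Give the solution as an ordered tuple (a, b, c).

R2 ← R2 − R1
  [ 1  -1  -2  |  -7 ]
  [ 0   1   1  |   2 ]
  [ 0   2   1  |  -1 ]
R3 ← R3 − 2·R2
  [ 1  -1  -2  |  -7 ]
  [ 0   1   1  |   2 ]
  [ 0   0  -1  |  -5 ]
R3 ← -1·R3
  [ 1  -1  -2  |  -7 ]
  [ 0   1   1  |   2 ]
  [ 0   0   1  |   5 ]
R2 ← R2 − R3
  [ 1  -1  -2  |  -7 ]
  [ 0   1   0  |  -3 ]
  [ 0   0   1  |   5 ]
R1 ← R1 + 2·R3
  [ 1  -1  0  |   3 ]
  [ 0   1  0  |  -3 ]
  [ 0   0  1  |   5 ]
R1 ← R1 + R2
  [ 1  0  0  |   0 ]
  [ 0  1  0  |  -3 ]
  [ 0  0  1  |   5 ]
Reading off the last column: a = 0, b = -3, c = 5.

(0, -3, 5)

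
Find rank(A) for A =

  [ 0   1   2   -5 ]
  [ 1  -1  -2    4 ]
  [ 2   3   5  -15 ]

rank = 3

Swap R1 and R2.
  [ 1  -1  -2    4 ]
  [ 0   1   2   -5 ]
  [ 2   3   5  -15 ]
Subtract 2 times R1 from R3.
  [ 1  -1  -2    4 ]
  [ 0   1   2   -5 ]
  [ 0   5   9  -23 ]
Subtract 5 times R2 from R3.
  [ 1  -1  -2   4 ]
  [ 0   1   2  -5 ]
  [ 0   0  -1   2 ]
Multiply R3 by -1.
  [ 1  -1  -2   4 ]
  [ 0   1   2  -5 ]
  [ 0   0   1  -2 ]
Subtract 2 times R3 from R2.
  [ 1  -1  -2   4 ]
  [ 0   1   0  -1 ]
  [ 0   0   1  -2 ]
Add 2 times R3 to R1.
  [ 1  -1  0   0 ]
  [ 0   1  0  -1 ]
  [ 0   0  1  -2 ]
Add R2 to R1.
  [ 1  0  0  -1 ]
  [ 0  1  0  -1 ]
  [ 0  0  1  -2 ]
The reduced form has 3 nonzero rows.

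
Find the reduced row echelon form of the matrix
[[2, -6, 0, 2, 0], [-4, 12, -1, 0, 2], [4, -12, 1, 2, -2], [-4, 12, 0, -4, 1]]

[[1, -3, 0, 0, 0], [0, 0, 1, 0, 0], [0, 0, 0, 1, 0], [0, 0, 0, 0, 1]]

r1 := 1/2·r1
  [  1   -3   0   1   0 ]
  [ -4   12  -1   0   2 ]
  [  4  -12   1   2  -2 ]
  [ -4   12   0  -4   1 ]
r2 := r2 + 4·r1
  [  1   -3   0   1   0 ]
  [  0    0  -1   4   2 ]
  [  4  -12   1   2  -2 ]
  [ -4   12   0  -4   1 ]
r3 := r3 − 4·r1
  [  1  -3   0   1   0 ]
  [  0   0  -1   4   2 ]
  [  0   0   1  -2  -2 ]
  [ -4  12   0  -4   1 ]
r4 := r4 + 4·r1
  [ 1  -3   0   1   0 ]
  [ 0   0  -1   4   2 ]
  [ 0   0   1  -2  -2 ]
  [ 0   0   0   0   1 ]
r2 := -1·r2
  [ 1  -3  0   1   0 ]
  [ 0   0  1  -4  -2 ]
  [ 0   0  1  -2  -2 ]
  [ 0   0  0   0   1 ]
r3 := r3 − r2
  [ 1  -3  0   1   0 ]
  [ 0   0  1  -4  -2 ]
  [ 0   0  0   2   0 ]
  [ 0   0  0   0   1 ]
r3 := 1/2·r3
  [ 1  -3  0   1   0 ]
  [ 0   0  1  -4  -2 ]
  [ 0   0  0   1   0 ]
  [ 0   0  0   0   1 ]
r2 := r2 + 2·r4
  [ 1  -3  0   1  0 ]
  [ 0   0  1  -4  0 ]
  [ 0   0  0   1  0 ]
  [ 0   0  0   0  1 ]
r2 := r2 + 4·r3
  [ 1  -3  0  1  0 ]
  [ 0   0  1  0  0 ]
  [ 0   0  0  1  0 ]
  [ 0   0  0  0  1 ]
r1 := r1 − r3
  [ 1  -3  0  0  0 ]
  [ 0   0  1  0  0 ]
  [ 0   0  0  1  0 ]
  [ 0   0  0  0  1 ]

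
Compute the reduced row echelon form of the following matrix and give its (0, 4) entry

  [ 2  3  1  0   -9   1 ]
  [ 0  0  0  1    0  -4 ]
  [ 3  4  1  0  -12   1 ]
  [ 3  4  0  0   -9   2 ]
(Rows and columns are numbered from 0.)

R1 → 1/2·R1
  [ 1  3/2  1/2  0  -9/2  1/2 ]
  [ 0    0    0  1     0   -4 ]
  [ 3    4    1  0   -12    1 ]
  [ 3    4    0  0    -9    2 ]
R3 → R3 − 3·R1
  [ 1   3/2   1/2  0  -9/2   1/2 ]
  [ 0     0     0  1     0    -4 ]
  [ 0  -1/2  -1/2  0   3/2  -1/2 ]
  [ 3     4     0  0    -9     2 ]
R4 → R4 − 3·R1
  [ 1   3/2   1/2  0  -9/2   1/2 ]
  [ 0     0     0  1     0    -4 ]
  [ 0  -1/2  -1/2  0   3/2  -1/2 ]
  [ 0  -1/2  -3/2  0   9/2   1/2 ]
R2 <=> R3
  [ 1   3/2   1/2  0  -9/2   1/2 ]
  [ 0  -1/2  -1/2  0   3/2  -1/2 ]
  [ 0     0     0  1     0    -4 ]
  [ 0  -1/2  -3/2  0   9/2   1/2 ]
R2 → -2·R2
  [ 1   3/2   1/2  0  -9/2  1/2 ]
  [ 0     1     1  0    -3    1 ]
  [ 0     0     0  1     0   -4 ]
  [ 0  -1/2  -3/2  0   9/2  1/2 ]
R4 → R4 + 1/2·R2
  [ 1  3/2  1/2  0  -9/2  1/2 ]
  [ 0    1    1  0    -3    1 ]
  [ 0    0    0  1     0   -4 ]
  [ 0    0   -1  0     3    1 ]
R3 <=> R4
  [ 1  3/2  1/2  0  -9/2  1/2 ]
  [ 0    1    1  0    -3    1 ]
  [ 0    0   -1  0     3    1 ]
  [ 0    0    0  1     0   -4 ]
R3 → -1·R3
  [ 1  3/2  1/2  0  -9/2  1/2 ]
  [ 0    1    1  0    -3    1 ]
  [ 0    0    1  0    -3   -1 ]
  [ 0    0    0  1     0   -4 ]
R2 → R2 − R3
  [ 1  3/2  1/2  0  -9/2  1/2 ]
  [ 0    1    0  0     0    2 ]
  [ 0    0    1  0    -3   -1 ]
  [ 0    0    0  1     0   -4 ]
R1 → R1 − 1/2·R3
  [ 1  3/2  0  0  -3   1 ]
  [ 0    1  0  0   0   2 ]
  [ 0    0  1  0  -3  -1 ]
  [ 0    0  0  1   0  -4 ]
R1 → R1 − 3/2·R2
  [ 1  0  0  0  -3  -2 ]
  [ 0  1  0  0   0   2 ]
  [ 0  0  1  0  -3  -1 ]
  [ 0  0  0  1   0  -4 ]

-3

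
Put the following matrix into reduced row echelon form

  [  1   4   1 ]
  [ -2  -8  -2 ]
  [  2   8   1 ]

ρ2 → ρ2 + 2·ρ1
  [ 1  4  1 ]
  [ 0  0  0 ]
  [ 2  8  1 ]
ρ3 → ρ3 − 2·ρ1
  [ 1  4   1 ]
  [ 0  0   0 ]
  [ 0  0  -1 ]
ρ2 <-> ρ3
  [ 1  4   1 ]
  [ 0  0  -1 ]
  [ 0  0   0 ]
ρ2 → -1·ρ2
  [ 1  4  1 ]
  [ 0  0  1 ]
  [ 0  0  0 ]
ρ1 → ρ1 − ρ2
  [ 1  4  0 ]
  [ 0  0  1 ]
  [ 0  0  0 ]

[[1, 4, 0], [0, 0, 1], [0, 0, 0]]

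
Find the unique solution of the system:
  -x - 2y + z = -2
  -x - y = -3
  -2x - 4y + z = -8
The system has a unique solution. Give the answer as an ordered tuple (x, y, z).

(0, 3, 4)

Form the augmented matrix and row-reduce:
  [ -1  -2  1  |  -2 ]
  [ -1  -1  0  |  -3 ]
  [ -2  -4  1  |  -8 ]
R1 -> -1·R1
  [  1   2  -1  |   2 ]
  [ -1  -1   0  |  -3 ]
  [ -2  -4   1  |  -8 ]
R2 -> R2 + R1
  [  1   2  -1  |   2 ]
  [  0   1  -1  |  -1 ]
  [ -2  -4   1  |  -8 ]
R3 -> R3 + 2·R1
  [ 1  2  -1  |   2 ]
  [ 0  1  -1  |  -1 ]
  [ 0  0  -1  |  -4 ]
R3 -> -1·R3
  [ 1  2  -1  |   2 ]
  [ 0  1  -1  |  -1 ]
  [ 0  0   1  |   4 ]
R2 -> R2 + R3
  [ 1  2  -1  |  2 ]
  [ 0  1   0  |  3 ]
  [ 0  0   1  |  4 ]
R1 -> R1 + R3
  [ 1  2  0  |  6 ]
  [ 0  1  0  |  3 ]
  [ 0  0  1  |  4 ]
R1 -> R1 − 2·R2
  [ 1  0  0  |  0 ]
  [ 0  1  0  |  3 ]
  [ 0  0  1  |  4 ]
Reading off the last column: x = 0, y = 3, z = 4.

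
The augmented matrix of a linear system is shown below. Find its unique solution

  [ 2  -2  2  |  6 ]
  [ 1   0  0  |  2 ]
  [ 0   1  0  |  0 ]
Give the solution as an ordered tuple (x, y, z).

R1 → 1/2·R1
  [ 1  -1  1  |  3 ]
  [ 1   0  0  |  2 ]
  [ 0   1  0  |  0 ]
R2 → R2 − R1
  [ 1  -1   1  |   3 ]
  [ 0   1  -1  |  -1 ]
  [ 0   1   0  |   0 ]
R3 → R3 − R2
  [ 1  -1   1  |   3 ]
  [ 0   1  -1  |  -1 ]
  [ 0   0   1  |   1 ]
R2 → R2 + R3
  [ 1  -1  1  |  3 ]
  [ 0   1  0  |  0 ]
  [ 0   0  1  |  1 ]
R1 → R1 − R3
  [ 1  -1  0  |  2 ]
  [ 0   1  0  |  0 ]
  [ 0   0  1  |  1 ]
R1 → R1 + R2
  [ 1  0  0  |  2 ]
  [ 0  1  0  |  0 ]
  [ 0  0  1  |  1 ]
Reading off the last column: x = 2, y = 0, z = 1.

(2, 0, 1)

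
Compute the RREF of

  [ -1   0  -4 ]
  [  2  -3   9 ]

R1 := -1·R1
  [ 1   0  4 ]
  [ 2  -3  9 ]
R2 := R2 − 2·R1
  [ 1   0  4 ]
  [ 0  -3  1 ]
R2 := -1/3·R2
  [ 1  0     4 ]
  [ 0  1  -1/3 ]

[[1, 0, 4], [0, 1, -1/3]]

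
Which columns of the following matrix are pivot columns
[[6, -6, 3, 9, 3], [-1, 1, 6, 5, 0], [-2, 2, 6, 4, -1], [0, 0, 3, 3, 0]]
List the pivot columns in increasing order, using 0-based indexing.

0, 2, 4

R1 ← 1/6·R1
  [  1  -1  1/2  3/2  1/2 ]
  [ -1   1    6    5    0 ]
  [ -2   2    6    4   -1 ]
  [  0   0    3    3    0 ]
R2 ← R2 + R1
  [  1  -1   1/2   3/2  1/2 ]
  [  0   0  13/2  13/2  1/2 ]
  [ -2   2     6     4   -1 ]
  [  0   0     3     3    0 ]
R3 ← R3 + 2·R1
  [ 1  -1   1/2   3/2  1/2 ]
  [ 0   0  13/2  13/2  1/2 ]
  [ 0   0     7     7    0 ]
  [ 0   0     3     3    0 ]
R2 ← 2/13·R2
  [ 1  -1  1/2  3/2   1/2 ]
  [ 0   0    1    1  1/13 ]
  [ 0   0    7    7     0 ]
  [ 0   0    3    3     0 ]
R3 ← R3 − 7·R2
  [ 1  -1  1/2  3/2    1/2 ]
  [ 0   0    1    1   1/13 ]
  [ 0   0    0    0  -7/13 ]
  [ 0   0    3    3      0 ]
R4 ← R4 − 3·R2
  [ 1  -1  1/2  3/2    1/2 ]
  [ 0   0    1    1   1/13 ]
  [ 0   0    0    0  -7/13 ]
  [ 0   0    0    0  -3/13 ]
R3 ← -13/7·R3
  [ 1  -1  1/2  3/2    1/2 ]
  [ 0   0    1    1   1/13 ]
  [ 0   0    0    0      1 ]
  [ 0   0    0    0  -3/13 ]
R4 ← R4 + 3/13·R3
  [ 1  -1  1/2  3/2   1/2 ]
  [ 0   0    1    1  1/13 ]
  [ 0   0    0    0     1 ]
  [ 0   0    0    0     0 ]
R2 ← R2 − 1/13·R3
  [ 1  -1  1/2  3/2  1/2 ]
  [ 0   0    1    1    0 ]
  [ 0   0    0    0    1 ]
  [ 0   0    0    0    0 ]
R1 ← R1 − 1/2·R3
  [ 1  -1  1/2  3/2  0 ]
  [ 0   0    1    1  0 ]
  [ 0   0    0    0  1 ]
  [ 0   0    0    0  0 ]
R1 ← R1 − 1/2·R2
  [ 1  -1  0  1  0 ]
  [ 0   0  1  1  0 ]
  [ 0   0  0  0  1 ]
  [ 0   0  0  0  0 ]
Pivot columns are the columns containing a leading 1.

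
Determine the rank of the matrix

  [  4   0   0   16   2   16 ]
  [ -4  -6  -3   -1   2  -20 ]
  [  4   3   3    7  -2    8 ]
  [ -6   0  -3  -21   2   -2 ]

rank = 4

R1 → 1/4·R1
R2 → R2 + 4·R1
R3 → R3 − 4·R1
R4 → R4 + 6·R1
R2 → -1/6·R2
R3 → R3 − 3·R2
R3 → 2/3·R3
R4 → R4 + 3·R3
R3 → R3 + 4/3·R4
R2 → R2 + 2/3·R4
R1 → R1 − 1/2·R4
R2 → R2 − 1/2·R3
The reduced form has 4 nonzero rows.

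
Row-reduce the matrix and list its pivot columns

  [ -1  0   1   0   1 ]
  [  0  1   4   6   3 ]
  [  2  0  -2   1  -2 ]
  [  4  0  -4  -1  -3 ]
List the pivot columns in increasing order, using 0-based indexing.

0, 1, 3, 4

r1 ← -1·r1
  [ 1  0  -1   0  -1 ]
  [ 0  1   4   6   3 ]
  [ 2  0  -2   1  -2 ]
  [ 4  0  -4  -1  -3 ]
r3 ← r3 − 2·r1
  [ 1  0  -1   0  -1 ]
  [ 0  1   4   6   3 ]
  [ 0  0   0   1   0 ]
  [ 4  0  -4  -1  -3 ]
r4 ← r4 − 4·r1
  [ 1  0  -1   0  -1 ]
  [ 0  1   4   6   3 ]
  [ 0  0   0   1   0 ]
  [ 0  0   0  -1   1 ]
r4 ← r4 + r3
  [ 1  0  -1  0  -1 ]
  [ 0  1   4  6   3 ]
  [ 0  0   0  1   0 ]
  [ 0  0   0  0   1 ]
r2 ← r2 − 3·r4
  [ 1  0  -1  0  -1 ]
  [ 0  1   4  6   0 ]
  [ 0  0   0  1   0 ]
  [ 0  0   0  0   1 ]
r1 ← r1 + r4
  [ 1  0  -1  0  0 ]
  [ 0  1   4  6  0 ]
  [ 0  0   0  1  0 ]
  [ 0  0   0  0  1 ]
r2 ← r2 − 6·r3
  [ 1  0  -1  0  0 ]
  [ 0  1   4  0  0 ]
  [ 0  0   0  1  0 ]
  [ 0  0   0  0  1 ]
Pivot columns are the columns containing a leading 1.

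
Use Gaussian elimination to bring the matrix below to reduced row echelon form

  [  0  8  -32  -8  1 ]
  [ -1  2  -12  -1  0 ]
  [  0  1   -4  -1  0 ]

[[1, 0, 4, -1, 0], [0, 1, -4, -1, 0], [0, 0, 0, 0, 1]]

R1 <-> R2
  [ -1  2  -12  -1  0 ]
  [  0  8  -32  -8  1 ]
  [  0  1   -4  -1  0 ]
R1 -> -1·R1
  [ 1  -2   12   1  0 ]
  [ 0   8  -32  -8  1 ]
  [ 0   1   -4  -1  0 ]
R2 -> 1/8·R2
  [ 1  -2  12   1    0 ]
  [ 0   1  -4  -1  1/8 ]
  [ 0   1  -4  -1    0 ]
R3 -> R3 − R2
  [ 1  -2  12   1     0 ]
  [ 0   1  -4  -1   1/8 ]
  [ 0   0   0   0  -1/8 ]
R3 -> -8·R3
  [ 1  -2  12   1    0 ]
  [ 0   1  -4  -1  1/8 ]
  [ 0   0   0   0    1 ]
R2 -> R2 − 1/8·R3
  [ 1  -2  12   1  0 ]
  [ 0   1  -4  -1  0 ]
  [ 0   0   0   0  1 ]
R1 -> R1 + 2·R2
  [ 1  0   4  -1  0 ]
  [ 0  1  -4  -1  0 ]
  [ 0  0   0   0  1 ]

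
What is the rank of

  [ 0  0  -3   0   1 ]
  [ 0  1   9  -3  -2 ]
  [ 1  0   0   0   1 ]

rank = 3

r1 ↔ r3
  [ 1  0   0   0   1 ]
  [ 0  1   9  -3  -2 ]
  [ 0  0  -3   0   1 ]
r3 ← -1/3·r3
  [ 1  0  0   0     1 ]
  [ 0  1  9  -3    -2 ]
  [ 0  0  1   0  -1/3 ]
r2 ← r2 − 9·r3
  [ 1  0  0   0     1 ]
  [ 0  1  0  -3     1 ]
  [ 0  0  1   0  -1/3 ]
The reduced form has 3 nonzero rows.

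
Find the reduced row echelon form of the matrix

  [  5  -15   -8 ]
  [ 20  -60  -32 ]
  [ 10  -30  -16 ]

r1 ← 1/5·r1
r2 ← r2 − 20·r1
r3 ← r3 − 10·r1

[[1, -3, -8/5], [0, 0, 0], [0, 0, 0]]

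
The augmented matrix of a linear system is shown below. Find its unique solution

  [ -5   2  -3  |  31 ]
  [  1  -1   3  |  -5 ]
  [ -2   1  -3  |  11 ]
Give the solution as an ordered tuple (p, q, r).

(-6, 2, 1)

Multiply R1 by -1/5.
  [  1  -2/5  3/5  |  -31/5 ]
  [  1    -1    3  |     -5 ]
  [ -2     1   -3  |     11 ]
Subtract R1 from R2.
  [  1  -2/5   3/5  |  -31/5 ]
  [  0  -3/5  12/5  |    6/5 ]
  [ -2     1    -3  |     11 ]
Add 2 times R1 to R3.
  [ 1  -2/5   3/5  |  -31/5 ]
  [ 0  -3/5  12/5  |    6/5 ]
  [ 0   1/5  -9/5  |   -7/5 ]
Multiply R2 by -5/3.
  [ 1  -2/5   3/5  |  -31/5 ]
  [ 0     1    -4  |     -2 ]
  [ 0   1/5  -9/5  |   -7/5 ]
Subtract 1/5 times R2 from R3.
  [ 1  -2/5  3/5  |  -31/5 ]
  [ 0     1   -4  |     -2 ]
  [ 0     0   -1  |     -1 ]
Multiply R3 by -1.
  [ 1  -2/5  3/5  |  -31/5 ]
  [ 0     1   -4  |     -2 ]
  [ 0     0    1  |      1 ]
Add 4 times R3 to R2.
  [ 1  -2/5  3/5  |  -31/5 ]
  [ 0     1    0  |      2 ]
  [ 0     0    1  |      1 ]
Subtract 3/5 times R3 from R1.
  [ 1  -2/5  0  |  -34/5 ]
  [ 0     1  0  |      2 ]
  [ 0     0  1  |      1 ]
Add 2/5 times R2 to R1.
  [ 1  0  0  |  -6 ]
  [ 0  1  0  |   2 ]
  [ 0  0  1  |   1 ]
Reading off the last column: p = -6, q = 2, r = 1.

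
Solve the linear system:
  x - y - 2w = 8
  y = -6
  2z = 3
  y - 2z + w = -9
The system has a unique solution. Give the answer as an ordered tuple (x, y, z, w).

Form the augmented matrix and row-reduce:
  [ 1  -1   0  -2  |   8 ]
  [ 0   1   0   0  |  -6 ]
  [ 0   0   2   0  |   3 ]
  [ 0   1  -2   1  |  -9 ]
R4 → R4 − R2
  [ 1  -1   0  -2  |   8 ]
  [ 0   1   0   0  |  -6 ]
  [ 0   0   2   0  |   3 ]
  [ 0   0  -2   1  |  -3 ]
R3 → 1/2·R3
  [ 1  -1   0  -2  |    8 ]
  [ 0   1   0   0  |   -6 ]
  [ 0   0   1   0  |  3/2 ]
  [ 0   0  -2   1  |   -3 ]
R4 → R4 + 2·R3
  [ 1  -1  0  -2  |    8 ]
  [ 0   1  0   0  |   -6 ]
  [ 0   0  1   0  |  3/2 ]
  [ 0   0  0   1  |    0 ]
R1 → R1 + 2·R4
  [ 1  -1  0  0  |    8 ]
  [ 0   1  0  0  |   -6 ]
  [ 0   0  1  0  |  3/2 ]
  [ 0   0  0  1  |    0 ]
R1 → R1 + R2
  [ 1  0  0  0  |    2 ]
  [ 0  1  0  0  |   -6 ]
  [ 0  0  1  0  |  3/2 ]
  [ 0  0  0  1  |    0 ]
Reading off the last column: x = 2, y = -6, z = 3/2, w = 0.

(2, -6, 3/2, 0)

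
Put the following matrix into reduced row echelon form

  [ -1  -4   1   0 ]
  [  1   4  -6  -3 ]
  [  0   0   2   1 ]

r1 ← -1·r1
  [ 1  4  -1   0 ]
  [ 1  4  -6  -3 ]
  [ 0  0   2   1 ]
r2 ← r2 − r1
  [ 1  4  -1   0 ]
  [ 0  0  -5  -3 ]
  [ 0  0   2   1 ]
r2 ← -1/5·r2
  [ 1  4  -1    0 ]
  [ 0  0   1  3/5 ]
  [ 0  0   2    1 ]
r3 ← r3 − 2·r2
  [ 1  4  -1     0 ]
  [ 0  0   1   3/5 ]
  [ 0  0   0  -1/5 ]
r3 ← -5·r3
  [ 1  4  -1    0 ]
  [ 0  0   1  3/5 ]
  [ 0  0   0    1 ]
r2 ← r2 − 3/5·r3
  [ 1  4  -1  0 ]
  [ 0  0   1  0 ]
  [ 0  0   0  1 ]
r1 ← r1 + r2
  [ 1  4  0  0 ]
  [ 0  0  1  0 ]
  [ 0  0  0  1 ]

[[1, 4, 0, 0], [0, 0, 1, 0], [0, 0, 0, 1]]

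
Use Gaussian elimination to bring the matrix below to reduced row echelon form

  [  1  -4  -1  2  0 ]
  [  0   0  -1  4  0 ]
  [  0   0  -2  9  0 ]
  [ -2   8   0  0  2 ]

[[1, -4, 0, 0, 0], [0, 0, 1, 0, 0], [0, 0, 0, 1, 0], [0, 0, 0, 0, 1]]

ρ4 → ρ4 + 2·ρ1
  [ 1  -4  -1  2  0 ]
  [ 0   0  -1  4  0 ]
  [ 0   0  -2  9  0 ]
  [ 0   0  -2  4  2 ]
ρ2 → -1·ρ2
  [ 1  -4  -1   2  0 ]
  [ 0   0   1  -4  0 ]
  [ 0   0  -2   9  0 ]
  [ 0   0  -2   4  2 ]
ρ3 → ρ3 + 2·ρ2
  [ 1  -4  -1   2  0 ]
  [ 0   0   1  -4  0 ]
  [ 0   0   0   1  0 ]
  [ 0   0  -2   4  2 ]
ρ4 → ρ4 + 2·ρ2
  [ 1  -4  -1   2  0 ]
  [ 0   0   1  -4  0 ]
  [ 0   0   0   1  0 ]
  [ 0   0   0  -4  2 ]
ρ4 → ρ4 + 4·ρ3
  [ 1  -4  -1   2  0 ]
  [ 0   0   1  -4  0 ]
  [ 0   0   0   1  0 ]
  [ 0   0   0   0  2 ]
ρ4 → 1/2·ρ4
  [ 1  -4  -1   2  0 ]
  [ 0   0   1  -4  0 ]
  [ 0   0   0   1  0 ]
  [ 0   0   0   0  1 ]
ρ2 → ρ2 + 4·ρ3
  [ 1  -4  -1  2  0 ]
  [ 0   0   1  0  0 ]
  [ 0   0   0  1  0 ]
  [ 0   0   0  0  1 ]
ρ1 → ρ1 − 2·ρ3
  [ 1  -4  -1  0  0 ]
  [ 0   0   1  0  0 ]
  [ 0   0   0  1  0 ]
  [ 0   0   0  0  1 ]
ρ1 → ρ1 + ρ2
  [ 1  -4  0  0  0 ]
  [ 0   0  1  0  0 ]
  [ 0   0  0  1  0 ]
  [ 0   0  0  0  1 ]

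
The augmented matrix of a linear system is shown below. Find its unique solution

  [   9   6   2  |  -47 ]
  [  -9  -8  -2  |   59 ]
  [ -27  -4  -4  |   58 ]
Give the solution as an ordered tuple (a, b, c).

r1 := 1/9·r1
  [   1  2/3  2/9  |  -47/9 ]
  [  -9   -8   -2  |     59 ]
  [ -27   -4   -4  |     58 ]
r2 := r2 + 9·r1
  [   1  2/3  2/9  |  -47/9 ]
  [   0   -2    0  |     12 ]
  [ -27   -4   -4  |     58 ]
r3 := r3 + 27·r1
  [ 1  2/3  2/9  |  -47/9 ]
  [ 0   -2    0  |     12 ]
  [ 0   14    2  |    -83 ]
r2 := -1/2·r2
  [ 1  2/3  2/9  |  -47/9 ]
  [ 0    1    0  |     -6 ]
  [ 0   14    2  |    -83 ]
r3 := r3 − 14·r2
  [ 1  2/3  2/9  |  -47/9 ]
  [ 0    1    0  |     -6 ]
  [ 0    0    2  |      1 ]
r3 := 1/2·r3
  [ 1  2/3  2/9  |  -47/9 ]
  [ 0    1    0  |     -6 ]
  [ 0    0    1  |    1/2 ]
r1 := r1 − 2/9·r3
  [ 1  2/3  0  |  -16/3 ]
  [ 0    1  0  |     -6 ]
  [ 0    0  1  |    1/2 ]
r1 := r1 − 2/3·r2
  [ 1  0  0  |  -4/3 ]
  [ 0  1  0  |    -6 ]
  [ 0  0  1  |   1/2 ]
Reading off the last column: a = -4/3, b = -6, c = 1/2.

(-4/3, -6, 1/2)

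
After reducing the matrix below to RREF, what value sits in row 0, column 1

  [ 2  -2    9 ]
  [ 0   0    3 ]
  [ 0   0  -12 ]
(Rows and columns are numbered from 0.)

Multiply R1 by 1/2.
  [ 1  -1  9/2 ]
  [ 0   0    3 ]
  [ 0   0  -12 ]
Multiply R2 by 1/3.
  [ 1  -1  9/2 ]
  [ 0   0    1 ]
  [ 0   0  -12 ]
Add 12 times R2 to R3.
  [ 1  -1  9/2 ]
  [ 0   0    1 ]
  [ 0   0    0 ]
Subtract 9/2 times R2 from R1.
  [ 1  -1  0 ]
  [ 0   0  1 ]
  [ 0   0  0 ]

-1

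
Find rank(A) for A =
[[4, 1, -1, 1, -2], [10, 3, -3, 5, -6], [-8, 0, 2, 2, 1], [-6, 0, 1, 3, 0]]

ρ1 := 1/4·ρ1
  [  1  1/4  -1/4  1/4  -1/2 ]
  [ 10    3    -3    5    -6 ]
  [ -8    0     2    2     1 ]
  [ -6    0     1    3     0 ]
ρ2 := ρ2 − 10·ρ1
  [  1  1/4  -1/4  1/4  -1/2 ]
  [  0  1/2  -1/2  5/2    -1 ]
  [ -8    0     2    2     1 ]
  [ -6    0     1    3     0 ]
ρ3 := ρ3 + 8·ρ1
  [  1  1/4  -1/4  1/4  -1/2 ]
  [  0  1/2  -1/2  5/2    -1 ]
  [  0    2     0    4    -3 ]
  [ -6    0     1    3     0 ]
ρ4 := ρ4 + 6·ρ1
  [ 1  1/4  -1/4  1/4  -1/2 ]
  [ 0  1/2  -1/2  5/2    -1 ]
  [ 0    2     0    4    -3 ]
  [ 0  3/2  -1/2  9/2    -3 ]
ρ2 := 2·ρ2
  [ 1  1/4  -1/4  1/4  -1/2 ]
  [ 0    1    -1    5    -2 ]
  [ 0    2     0    4    -3 ]
  [ 0  3/2  -1/2  9/2    -3 ]
ρ3 := ρ3 − 2·ρ2
  [ 1  1/4  -1/4  1/4  -1/2 ]
  [ 0    1    -1    5    -2 ]
  [ 0    0     2   -6     1 ]
  [ 0  3/2  -1/2  9/2    -3 ]
ρ4 := ρ4 − 3/2·ρ2
  [ 1  1/4  -1/4  1/4  -1/2 ]
  [ 0    1    -1    5    -2 ]
  [ 0    0     2   -6     1 ]
  [ 0    0     1   -3     0 ]
ρ3 := 1/2·ρ3
  [ 1  1/4  -1/4  1/4  -1/2 ]
  [ 0    1    -1    5    -2 ]
  [ 0    0     1   -3   1/2 ]
  [ 0    0     1   -3     0 ]
ρ4 := ρ4 − ρ3
  [ 1  1/4  -1/4  1/4  -1/2 ]
  [ 0    1    -1    5    -2 ]
  [ 0    0     1   -3   1/2 ]
  [ 0    0     0    0  -1/2 ]
ρ4 := -2·ρ4
  [ 1  1/4  -1/4  1/4  -1/2 ]
  [ 0    1    -1    5    -2 ]
  [ 0    0     1   -3   1/2 ]
  [ 0    0     0    0     1 ]
ρ3 := ρ3 − 1/2·ρ4
  [ 1  1/4  -1/4  1/4  -1/2 ]
  [ 0    1    -1    5    -2 ]
  [ 0    0     1   -3     0 ]
  [ 0    0     0    0     1 ]
ρ2 := ρ2 + 2·ρ4
  [ 1  1/4  -1/4  1/4  -1/2 ]
  [ 0    1    -1    5     0 ]
  [ 0    0     1   -3     0 ]
  [ 0    0     0    0     1 ]
ρ1 := ρ1 + 1/2·ρ4
  [ 1  1/4  -1/4  1/4  0 ]
  [ 0    1    -1    5  0 ]
  [ 0    0     1   -3  0 ]
  [ 0    0     0    0  1 ]
ρ2 := ρ2 + ρ3
  [ 1  1/4  -1/4  1/4  0 ]
  [ 0    1     0    2  0 ]
  [ 0    0     1   -3  0 ]
  [ 0    0     0    0  1 ]
ρ1 := ρ1 + 1/4·ρ3
  [ 1  1/4  0  -1/2  0 ]
  [ 0    1  0     2  0 ]
  [ 0    0  1    -3  0 ]
  [ 0    0  0     0  1 ]
ρ1 := ρ1 − 1/4·ρ2
  [ 1  0  0  -1  0 ]
  [ 0  1  0   2  0 ]
  [ 0  0  1  -3  0 ]
  [ 0  0  0   0  1 ]
The reduced form has 4 nonzero rows.

rank = 4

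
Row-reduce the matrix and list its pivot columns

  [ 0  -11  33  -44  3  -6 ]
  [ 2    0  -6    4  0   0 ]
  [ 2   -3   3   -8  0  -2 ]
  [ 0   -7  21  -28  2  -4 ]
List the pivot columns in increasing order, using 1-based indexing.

Swap R1 and R2.
  [ 2    0  -6    4  0   0 ]
  [ 0  -11  33  -44  3  -6 ]
  [ 2   -3   3   -8  0  -2 ]
  [ 0   -7  21  -28  2  -4 ]
Multiply R1 by 1/2.
  [ 1    0  -3    2  0   0 ]
  [ 0  -11  33  -44  3  -6 ]
  [ 2   -3   3   -8  0  -2 ]
  [ 0   -7  21  -28  2  -4 ]
Subtract 2 times R1 from R3.
  [ 1    0  -3    2  0   0 ]
  [ 0  -11  33  -44  3  -6 ]
  [ 0   -3   9  -12  0  -2 ]
  [ 0   -7  21  -28  2  -4 ]
Multiply R2 by -1/11.
  [ 1   0  -3    2      0     0 ]
  [ 0   1  -3    4  -3/11  6/11 ]
  [ 0  -3   9  -12      0    -2 ]
  [ 0  -7  21  -28      2    -4 ]
Add 3 times R2 to R3.
  [ 1   0  -3    2      0      0 ]
  [ 0   1  -3    4  -3/11   6/11 ]
  [ 0   0   0    0  -9/11  -4/11 ]
  [ 0  -7  21  -28      2     -4 ]
Add 7 times R2 to R4.
  [ 1  0  -3  2      0      0 ]
  [ 0  1  -3  4  -3/11   6/11 ]
  [ 0  0   0  0  -9/11  -4/11 ]
  [ 0  0   0  0   1/11  -2/11 ]
Multiply R3 by -11/9.
  [ 1  0  -3  2      0      0 ]
  [ 0  1  -3  4  -3/11   6/11 ]
  [ 0  0   0  0      1    4/9 ]
  [ 0  0   0  0   1/11  -2/11 ]
Subtract 1/11 times R3 from R4.
  [ 1  0  -3  2      0     0 ]
  [ 0  1  -3  4  -3/11  6/11 ]
  [ 0  0   0  0      1   4/9 ]
  [ 0  0   0  0      0  -2/9 ]
Multiply R4 by -9/2.
  [ 1  0  -3  2      0     0 ]
  [ 0  1  -3  4  -3/11  6/11 ]
  [ 0  0   0  0      1   4/9 ]
  [ 0  0   0  0      0     1 ]
Subtract 4/9 times R4 from R3.
  [ 1  0  -3  2      0     0 ]
  [ 0  1  -3  4  -3/11  6/11 ]
  [ 0  0   0  0      1     0 ]
  [ 0  0   0  0      0     1 ]
Subtract 6/11 times R4 from R2.
  [ 1  0  -3  2      0  0 ]
  [ 0  1  -3  4  -3/11  0 ]
  [ 0  0   0  0      1  0 ]
  [ 0  0   0  0      0  1 ]
Add 3/11 times R3 to R2.
  [ 1  0  -3  2  0  0 ]
  [ 0  1  -3  4  0  0 ]
  [ 0  0   0  0  1  0 ]
  [ 0  0   0  0  0  1 ]
Pivot columns are the columns containing a leading 1.

1, 2, 5, 6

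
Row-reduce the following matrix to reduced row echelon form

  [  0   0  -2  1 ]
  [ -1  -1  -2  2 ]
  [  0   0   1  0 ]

[[1, 1, 0, 0], [0, 0, 1, 0], [0, 0, 0, 1]]

r1 ↔ r2
  [ -1  -1  -2  2 ]
  [  0   0  -2  1 ]
  [  0   0   1  0 ]
r1 -> -1·r1
  [ 1  1   2  -2 ]
  [ 0  0  -2   1 ]
  [ 0  0   1   0 ]
r2 -> -1/2·r2
  [ 1  1  2    -2 ]
  [ 0  0  1  -1/2 ]
  [ 0  0  1     0 ]
r3 -> r3 − r2
  [ 1  1  2    -2 ]
  [ 0  0  1  -1/2 ]
  [ 0  0  0   1/2 ]
r3 -> 2·r3
  [ 1  1  2    -2 ]
  [ 0  0  1  -1/2 ]
  [ 0  0  0     1 ]
r2 -> r2 + 1/2·r3
  [ 1  1  2  -2 ]
  [ 0  0  1   0 ]
  [ 0  0  0   1 ]
r1 -> r1 + 2·r3
  [ 1  1  2  0 ]
  [ 0  0  1  0 ]
  [ 0  0  0  1 ]
r1 -> r1 − 2·r2
  [ 1  1  0  0 ]
  [ 0  0  1  0 ]
  [ 0  0  0  1 ]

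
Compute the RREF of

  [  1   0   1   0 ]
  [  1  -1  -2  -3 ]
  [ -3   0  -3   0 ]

[[1, 0, 1, 0], [0, 1, 3, 3], [0, 0, 0, 0]]

ρ2 := ρ2 − ρ1
  [  1   0   1   0 ]
  [  0  -1  -3  -3 ]
  [ -3   0  -3   0 ]
ρ3 := ρ3 + 3·ρ1
  [ 1   0   1   0 ]
  [ 0  -1  -3  -3 ]
  [ 0   0   0   0 ]
ρ2 := -1·ρ2
  [ 1  0  1  0 ]
  [ 0  1  3  3 ]
  [ 0  0  0  0 ]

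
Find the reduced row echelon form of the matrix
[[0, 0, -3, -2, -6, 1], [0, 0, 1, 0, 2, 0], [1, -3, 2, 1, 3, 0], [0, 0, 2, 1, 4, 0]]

R1 <=> R3
  [ 1  -3   2   1   3  0 ]
  [ 0   0   1   0   2  0 ]
  [ 0   0  -3  -2  -6  1 ]
  [ 0   0   2   1   4  0 ]
R3 -> R3 + 3·R2
  [ 1  -3  2   1  3  0 ]
  [ 0   0  1   0  2  0 ]
  [ 0   0  0  -2  0  1 ]
  [ 0   0  2   1  4  0 ]
R4 -> R4 − 2·R2
  [ 1  -3  2   1  3  0 ]
  [ 0   0  1   0  2  0 ]
  [ 0   0  0  -2  0  1 ]
  [ 0   0  0   1  0  0 ]
R3 -> -1/2·R3
  [ 1  -3  2  1  3     0 ]
  [ 0   0  1  0  2     0 ]
  [ 0   0  0  1  0  -1/2 ]
  [ 0   0  0  1  0     0 ]
R4 -> R4 − R3
  [ 1  -3  2  1  3     0 ]
  [ 0   0  1  0  2     0 ]
  [ 0   0  0  1  0  -1/2 ]
  [ 0   0  0  0  0   1/2 ]
R4 -> 2·R4
  [ 1  -3  2  1  3     0 ]
  [ 0   0  1  0  2     0 ]
  [ 0   0  0  1  0  -1/2 ]
  [ 0   0  0  0  0     1 ]
R3 -> R3 + 1/2·R4
  [ 1  -3  2  1  3  0 ]
  [ 0   0  1  0  2  0 ]
  [ 0   0  0  1  0  0 ]
  [ 0   0  0  0  0  1 ]
R1 -> R1 − R3
  [ 1  -3  2  0  3  0 ]
  [ 0   0  1  0  2  0 ]
  [ 0   0  0  1  0  0 ]
  [ 0   0  0  0  0  1 ]
R1 -> R1 − 2·R2
  [ 1  -3  0  0  -1  0 ]
  [ 0   0  1  0   2  0 ]
  [ 0   0  0  1   0  0 ]
  [ 0   0  0  0   0  1 ]

[[1, -3, 0, 0, -1, 0], [0, 0, 1, 0, 2, 0], [0, 0, 0, 1, 0, 0], [0, 0, 0, 0, 0, 1]]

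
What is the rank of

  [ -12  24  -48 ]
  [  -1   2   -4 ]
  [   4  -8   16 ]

Multiply R1 by -1/12.
  [  1  -2   4 ]
  [ -1   2  -4 ]
  [  4  -8  16 ]
Add R1 to R2.
  [ 1  -2   4 ]
  [ 0   0   0 ]
  [ 4  -8  16 ]
Subtract 4 times R1 from R3.
  [ 1  -2  4 ]
  [ 0   0  0 ]
  [ 0   0  0 ]
The reduced form has 1 nonzero row.

rank = 1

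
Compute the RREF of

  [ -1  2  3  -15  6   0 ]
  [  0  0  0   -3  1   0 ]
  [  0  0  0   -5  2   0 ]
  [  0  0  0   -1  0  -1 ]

[[1, -2, -3, 0, 0, 0], [0, 0, 0, 1, 0, 0], [0, 0, 0, 0, 1, 0], [0, 0, 0, 0, 0, 1]]

R1 ← -1·R1
  [ 1  -2  -3  15  -6   0 ]
  [ 0   0   0  -3   1   0 ]
  [ 0   0   0  -5   2   0 ]
  [ 0   0   0  -1   0  -1 ]
R2 ← -1/3·R2
  [ 1  -2  -3  15    -6   0 ]
  [ 0   0   0   1  -1/3   0 ]
  [ 0   0   0  -5     2   0 ]
  [ 0   0   0  -1     0  -1 ]
R3 ← R3 + 5·R2
  [ 1  -2  -3  15    -6   0 ]
  [ 0   0   0   1  -1/3   0 ]
  [ 0   0   0   0   1/3   0 ]
  [ 0   0   0  -1     0  -1 ]
R4 ← R4 + R2
  [ 1  -2  -3  15    -6   0 ]
  [ 0   0   0   1  -1/3   0 ]
  [ 0   0   0   0   1/3   0 ]
  [ 0   0   0   0  -1/3  -1 ]
R3 ← 3·R3
  [ 1  -2  -3  15    -6   0 ]
  [ 0   0   0   1  -1/3   0 ]
  [ 0   0   0   0     1   0 ]
  [ 0   0   0   0  -1/3  -1 ]
R4 ← R4 + 1/3·R3
  [ 1  -2  -3  15    -6   0 ]
  [ 0   0   0   1  -1/3   0 ]
  [ 0   0   0   0     1   0 ]
  [ 0   0   0   0     0  -1 ]
R4 ← -1·R4
  [ 1  -2  -3  15    -6  0 ]
  [ 0   0   0   1  -1/3  0 ]
  [ 0   0   0   0     1  0 ]
  [ 0   0   0   0     0  1 ]
R2 ← R2 + 1/3·R3
  [ 1  -2  -3  15  -6  0 ]
  [ 0   0   0   1   0  0 ]
  [ 0   0   0   0   1  0 ]
  [ 0   0   0   0   0  1 ]
R1 ← R1 + 6·R3
  [ 1  -2  -3  15  0  0 ]
  [ 0   0   0   1  0  0 ]
  [ 0   0   0   0  1  0 ]
  [ 0   0   0   0  0  1 ]
R1 ← R1 − 15·R2
  [ 1  -2  -3  0  0  0 ]
  [ 0   0   0  1  0  0 ]
  [ 0   0   0  0  1  0 ]
  [ 0   0   0  0  0  1 ]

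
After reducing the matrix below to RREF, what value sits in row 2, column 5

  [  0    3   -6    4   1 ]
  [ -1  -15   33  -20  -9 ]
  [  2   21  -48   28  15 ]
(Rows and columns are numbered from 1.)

1/3

R1 <=> R2
R1 ← -1·R1
R3 ← R3 − 2·R1
R2 ← 1/3·R2
R3 ← R3 + 9·R2
R1 ← R1 − 15·R2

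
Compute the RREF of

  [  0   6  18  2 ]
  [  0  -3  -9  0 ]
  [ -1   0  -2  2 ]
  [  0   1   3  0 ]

R1 ↔ R3
  [ -1   0  -2  2 ]
  [  0  -3  -9  0 ]
  [  0   6  18  2 ]
  [  0   1   3  0 ]
R1 ← -1·R1
  [ 1   0   2  -2 ]
  [ 0  -3  -9   0 ]
  [ 0   6  18   2 ]
  [ 0   1   3   0 ]
R2 ← -1/3·R2
  [ 1  0   2  -2 ]
  [ 0  1   3   0 ]
  [ 0  6  18   2 ]
  [ 0  1   3   0 ]
R3 ← R3 − 6·R2
  [ 1  0  2  -2 ]
  [ 0  1  3   0 ]
  [ 0  0  0   2 ]
  [ 0  1  3   0 ]
R4 ← R4 − R2
  [ 1  0  2  -2 ]
  [ 0  1  3   0 ]
  [ 0  0  0   2 ]
  [ 0  0  0   0 ]
R3 ← 1/2·R3
  [ 1  0  2  -2 ]
  [ 0  1  3   0 ]
  [ 0  0  0   1 ]
  [ 0  0  0   0 ]
R1 ← R1 + 2·R3
  [ 1  0  2  0 ]
  [ 0  1  3  0 ]
  [ 0  0  0  1 ]
  [ 0  0  0  0 ]

[[1, 0, 2, 0], [0, 1, 3, 0], [0, 0, 0, 1], [0, 0, 0, 0]]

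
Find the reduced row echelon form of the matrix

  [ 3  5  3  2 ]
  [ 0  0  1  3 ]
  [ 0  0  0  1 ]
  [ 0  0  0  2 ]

ρ1 ← 1/3·ρ1
ρ4 ← ρ4 − 2·ρ3
ρ2 ← ρ2 − 3·ρ3
ρ1 ← ρ1 − 2/3·ρ3
ρ1 ← ρ1 − ρ2

[[1, 5/3, 0, 0], [0, 0, 1, 0], [0, 0, 0, 1], [0, 0, 0, 0]]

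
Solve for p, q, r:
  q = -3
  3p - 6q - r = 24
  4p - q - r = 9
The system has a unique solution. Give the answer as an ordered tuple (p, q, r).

(0, -3, -6)

Form the augmented matrix and row-reduce:
  [ 0   1   0  |  -3 ]
  [ 3  -6  -1  |  24 ]
  [ 4  -1  -1  |   9 ]
Swap r1 and r2.
Multiply r1 by 1/3.
Subtract 4 times r1 from r3.
Subtract 7 times r2 from r3.
Multiply r3 by 3.
Add 1/3 times r3 to r1.
Add 2 times r2 to r1.
Reading off the last column: p = 0, q = -3, r = -6.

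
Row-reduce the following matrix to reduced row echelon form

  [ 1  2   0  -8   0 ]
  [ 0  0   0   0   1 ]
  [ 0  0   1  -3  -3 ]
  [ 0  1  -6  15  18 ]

[[1, 0, 0, -2, 0], [0, 1, 0, -3, 0], [0, 0, 1, -3, 0], [0, 0, 0, 0, 1]]

R2 ↔ R4
  [ 1  2   0  -8   0 ]
  [ 0  1  -6  15  18 ]
  [ 0  0   1  -3  -3 ]
  [ 0  0   0   0   1 ]
R3 ← R3 + 3·R4
  [ 1  2   0  -8   0 ]
  [ 0  1  -6  15  18 ]
  [ 0  0   1  -3   0 ]
  [ 0  0   0   0   1 ]
R2 ← R2 − 18·R4
  [ 1  2   0  -8  0 ]
  [ 0  1  -6  15  0 ]
  [ 0  0   1  -3  0 ]
  [ 0  0   0   0  1 ]
R2 ← R2 + 6·R3
  [ 1  2  0  -8  0 ]
  [ 0  1  0  -3  0 ]
  [ 0  0  1  -3  0 ]
  [ 0  0  0   0  1 ]
R1 ← R1 − 2·R2
  [ 1  0  0  -2  0 ]
  [ 0  1  0  -3  0 ]
  [ 0  0  1  -3  0 ]
  [ 0  0  0   0  1 ]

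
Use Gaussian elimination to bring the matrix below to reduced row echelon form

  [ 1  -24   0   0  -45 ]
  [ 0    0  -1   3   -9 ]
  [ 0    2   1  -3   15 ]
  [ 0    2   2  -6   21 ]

Swap ρ2 and ρ3.
Multiply ρ2 by 1/2.
Subtract 2 times ρ2 from ρ4.
Multiply ρ3 by -1.
Subtract ρ3 from ρ4.
Multiply ρ4 by -1/3.
Subtract 9 times ρ4 from ρ3.
Subtract 15/2 times ρ4 from ρ2.
Add 45 times ρ4 to ρ1.
Subtract 1/2 times ρ3 from ρ2.
Add 24 times ρ2 to ρ1.

[[1, 0, 0, 0, 0], [0, 1, 0, 0, 0], [0, 0, 1, -3, 0], [0, 0, 0, 0, 1]]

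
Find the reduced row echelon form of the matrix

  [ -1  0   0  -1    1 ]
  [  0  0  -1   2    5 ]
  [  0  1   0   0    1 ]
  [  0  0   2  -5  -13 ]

[[1, 0, 0, 0, -4], [0, 1, 0, 0, 1], [0, 0, 1, 0, 1], [0, 0, 0, 1, 3]]

ρ1 -> -1·ρ1
  [ 1  0   0   1   -1 ]
  [ 0  0  -1   2    5 ]
  [ 0  1   0   0    1 ]
  [ 0  0   2  -5  -13 ]
ρ2 <-> ρ3
  [ 1  0   0   1   -1 ]
  [ 0  1   0   0    1 ]
  [ 0  0  -1   2    5 ]
  [ 0  0   2  -5  -13 ]
ρ3 -> -1·ρ3
  [ 1  0  0   1   -1 ]
  [ 0  1  0   0    1 ]
  [ 0  0  1  -2   -5 ]
  [ 0  0  2  -5  -13 ]
ρ4 -> ρ4 − 2·ρ3
  [ 1  0  0   1  -1 ]
  [ 0  1  0   0   1 ]
  [ 0  0  1  -2  -5 ]
  [ 0  0  0  -1  -3 ]
ρ4 -> -1·ρ4
  [ 1  0  0   1  -1 ]
  [ 0  1  0   0   1 ]
  [ 0  0  1  -2  -5 ]
  [ 0  0  0   1   3 ]
ρ3 -> ρ3 + 2·ρ4
  [ 1  0  0  1  -1 ]
  [ 0  1  0  0   1 ]
  [ 0  0  1  0   1 ]
  [ 0  0  0  1   3 ]
ρ1 -> ρ1 − ρ4
  [ 1  0  0  0  -4 ]
  [ 0  1  0  0   1 ]
  [ 0  0  1  0   1 ]
  [ 0  0  0  1   3 ]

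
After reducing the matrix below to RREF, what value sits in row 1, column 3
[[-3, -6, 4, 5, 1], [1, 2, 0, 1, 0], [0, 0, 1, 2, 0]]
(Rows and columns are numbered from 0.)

r1 := -1/3·r1
  [ 1  2  -4/3  -5/3  -1/3 ]
  [ 1  2     0     1     0 ]
  [ 0  0     1     2     0 ]
r2 := r2 − r1
  [ 1  2  -4/3  -5/3  -1/3 ]
  [ 0  0   4/3   8/3   1/3 ]
  [ 0  0     1     2     0 ]
r2 := 3/4·r2
  [ 1  2  -4/3  -5/3  -1/3 ]
  [ 0  0     1     2   1/4 ]
  [ 0  0     1     2     0 ]
r3 := r3 − r2
  [ 1  2  -4/3  -5/3  -1/3 ]
  [ 0  0     1     2   1/4 ]
  [ 0  0     0     0  -1/4 ]
r3 := -4·r3
  [ 1  2  -4/3  -5/3  -1/3 ]
  [ 0  0     1     2   1/4 ]
  [ 0  0     0     0     1 ]
r2 := r2 − 1/4·r3
  [ 1  2  -4/3  -5/3  -1/3 ]
  [ 0  0     1     2     0 ]
  [ 0  0     0     0     1 ]
r1 := r1 + 1/3·r3
  [ 1  2  -4/3  -5/3  0 ]
  [ 0  0     1     2  0 ]
  [ 0  0     0     0  1 ]
r1 := r1 + 4/3·r2
  [ 1  2  0  1  0 ]
  [ 0  0  1  2  0 ]
  [ 0  0  0  0  1 ]

2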